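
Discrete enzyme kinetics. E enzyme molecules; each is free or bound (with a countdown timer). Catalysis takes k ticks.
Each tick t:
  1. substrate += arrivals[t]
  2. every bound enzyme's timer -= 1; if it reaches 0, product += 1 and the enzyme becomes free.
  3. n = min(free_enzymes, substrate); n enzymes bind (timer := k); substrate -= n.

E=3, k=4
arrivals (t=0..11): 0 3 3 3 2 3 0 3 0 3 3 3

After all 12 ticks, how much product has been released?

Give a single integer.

t=0: arr=0 -> substrate=0 bound=0 product=0
t=1: arr=3 -> substrate=0 bound=3 product=0
t=2: arr=3 -> substrate=3 bound=3 product=0
t=3: arr=3 -> substrate=6 bound=3 product=0
t=4: arr=2 -> substrate=8 bound=3 product=0
t=5: arr=3 -> substrate=8 bound=3 product=3
t=6: arr=0 -> substrate=8 bound=3 product=3
t=7: arr=3 -> substrate=11 bound=3 product=3
t=8: arr=0 -> substrate=11 bound=3 product=3
t=9: arr=3 -> substrate=11 bound=3 product=6
t=10: arr=3 -> substrate=14 bound=3 product=6
t=11: arr=3 -> substrate=17 bound=3 product=6

Answer: 6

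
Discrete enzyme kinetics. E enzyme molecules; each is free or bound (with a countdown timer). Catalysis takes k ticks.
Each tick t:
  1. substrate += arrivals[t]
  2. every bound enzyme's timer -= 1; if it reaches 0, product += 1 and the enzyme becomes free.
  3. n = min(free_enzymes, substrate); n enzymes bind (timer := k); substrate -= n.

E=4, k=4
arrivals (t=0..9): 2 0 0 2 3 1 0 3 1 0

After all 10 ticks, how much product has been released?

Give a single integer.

t=0: arr=2 -> substrate=0 bound=2 product=0
t=1: arr=0 -> substrate=0 bound=2 product=0
t=2: arr=0 -> substrate=0 bound=2 product=0
t=3: arr=2 -> substrate=0 bound=4 product=0
t=4: arr=3 -> substrate=1 bound=4 product=2
t=5: arr=1 -> substrate=2 bound=4 product=2
t=6: arr=0 -> substrate=2 bound=4 product=2
t=7: arr=3 -> substrate=3 bound=4 product=4
t=8: arr=1 -> substrate=2 bound=4 product=6
t=9: arr=0 -> substrate=2 bound=4 product=6

Answer: 6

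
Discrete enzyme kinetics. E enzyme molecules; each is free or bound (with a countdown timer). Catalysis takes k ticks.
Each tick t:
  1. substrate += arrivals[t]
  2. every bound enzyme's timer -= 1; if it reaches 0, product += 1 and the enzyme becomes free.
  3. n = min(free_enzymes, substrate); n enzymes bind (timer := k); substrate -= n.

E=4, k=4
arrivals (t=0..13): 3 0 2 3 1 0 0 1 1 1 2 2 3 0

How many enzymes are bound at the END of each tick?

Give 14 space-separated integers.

Answer: 3 3 4 4 4 4 4 4 4 4 4 4 4 4

Derivation:
t=0: arr=3 -> substrate=0 bound=3 product=0
t=1: arr=0 -> substrate=0 bound=3 product=0
t=2: arr=2 -> substrate=1 bound=4 product=0
t=3: arr=3 -> substrate=4 bound=4 product=0
t=4: arr=1 -> substrate=2 bound=4 product=3
t=5: arr=0 -> substrate=2 bound=4 product=3
t=6: arr=0 -> substrate=1 bound=4 product=4
t=7: arr=1 -> substrate=2 bound=4 product=4
t=8: arr=1 -> substrate=0 bound=4 product=7
t=9: arr=1 -> substrate=1 bound=4 product=7
t=10: arr=2 -> substrate=2 bound=4 product=8
t=11: arr=2 -> substrate=4 bound=4 product=8
t=12: arr=3 -> substrate=4 bound=4 product=11
t=13: arr=0 -> substrate=4 bound=4 product=11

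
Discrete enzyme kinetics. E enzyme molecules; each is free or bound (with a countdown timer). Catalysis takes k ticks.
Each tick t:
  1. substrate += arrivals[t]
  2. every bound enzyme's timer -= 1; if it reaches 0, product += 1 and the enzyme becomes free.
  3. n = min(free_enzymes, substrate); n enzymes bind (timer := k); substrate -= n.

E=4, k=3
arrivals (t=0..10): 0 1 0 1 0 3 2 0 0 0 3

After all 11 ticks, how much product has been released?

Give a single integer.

t=0: arr=0 -> substrate=0 bound=0 product=0
t=1: arr=1 -> substrate=0 bound=1 product=0
t=2: arr=0 -> substrate=0 bound=1 product=0
t=3: arr=1 -> substrate=0 bound=2 product=0
t=4: arr=0 -> substrate=0 bound=1 product=1
t=5: arr=3 -> substrate=0 bound=4 product=1
t=6: arr=2 -> substrate=1 bound=4 product=2
t=7: arr=0 -> substrate=1 bound=4 product=2
t=8: arr=0 -> substrate=0 bound=2 product=5
t=9: arr=0 -> substrate=0 bound=1 product=6
t=10: arr=3 -> substrate=0 bound=4 product=6

Answer: 6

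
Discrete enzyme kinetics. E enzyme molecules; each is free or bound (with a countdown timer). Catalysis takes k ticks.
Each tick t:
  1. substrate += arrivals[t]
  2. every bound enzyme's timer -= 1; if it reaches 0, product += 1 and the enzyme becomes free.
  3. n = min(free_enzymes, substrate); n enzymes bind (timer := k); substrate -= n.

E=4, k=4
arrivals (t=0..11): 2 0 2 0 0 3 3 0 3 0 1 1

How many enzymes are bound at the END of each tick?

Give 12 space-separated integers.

Answer: 2 2 4 4 2 4 4 4 4 4 4 4

Derivation:
t=0: arr=2 -> substrate=0 bound=2 product=0
t=1: arr=0 -> substrate=0 bound=2 product=0
t=2: arr=2 -> substrate=0 bound=4 product=0
t=3: arr=0 -> substrate=0 bound=4 product=0
t=4: arr=0 -> substrate=0 bound=2 product=2
t=5: arr=3 -> substrate=1 bound=4 product=2
t=6: arr=3 -> substrate=2 bound=4 product=4
t=7: arr=0 -> substrate=2 bound=4 product=4
t=8: arr=3 -> substrate=5 bound=4 product=4
t=9: arr=0 -> substrate=3 bound=4 product=6
t=10: arr=1 -> substrate=2 bound=4 product=8
t=11: arr=1 -> substrate=3 bound=4 product=8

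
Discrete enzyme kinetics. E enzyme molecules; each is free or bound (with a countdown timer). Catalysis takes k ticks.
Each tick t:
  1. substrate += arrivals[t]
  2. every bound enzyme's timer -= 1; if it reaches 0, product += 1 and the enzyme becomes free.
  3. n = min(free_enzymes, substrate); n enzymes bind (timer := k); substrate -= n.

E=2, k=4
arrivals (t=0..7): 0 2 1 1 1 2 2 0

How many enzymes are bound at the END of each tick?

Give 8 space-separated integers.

t=0: arr=0 -> substrate=0 bound=0 product=0
t=1: arr=2 -> substrate=0 bound=2 product=0
t=2: arr=1 -> substrate=1 bound=2 product=0
t=3: arr=1 -> substrate=2 bound=2 product=0
t=4: arr=1 -> substrate=3 bound=2 product=0
t=5: arr=2 -> substrate=3 bound=2 product=2
t=6: arr=2 -> substrate=5 bound=2 product=2
t=7: arr=0 -> substrate=5 bound=2 product=2

Answer: 0 2 2 2 2 2 2 2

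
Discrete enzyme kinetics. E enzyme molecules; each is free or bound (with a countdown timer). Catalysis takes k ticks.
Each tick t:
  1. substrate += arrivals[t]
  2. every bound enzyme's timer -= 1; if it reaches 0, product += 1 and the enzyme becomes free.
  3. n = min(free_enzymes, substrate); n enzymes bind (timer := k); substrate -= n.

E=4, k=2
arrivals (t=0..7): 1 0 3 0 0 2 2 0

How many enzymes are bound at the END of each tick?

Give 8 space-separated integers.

Answer: 1 1 3 3 0 2 4 2

Derivation:
t=0: arr=1 -> substrate=0 bound=1 product=0
t=1: arr=0 -> substrate=0 bound=1 product=0
t=2: arr=3 -> substrate=0 bound=3 product=1
t=3: arr=0 -> substrate=0 bound=3 product=1
t=4: arr=0 -> substrate=0 bound=0 product=4
t=5: arr=2 -> substrate=0 bound=2 product=4
t=6: arr=2 -> substrate=0 bound=4 product=4
t=7: arr=0 -> substrate=0 bound=2 product=6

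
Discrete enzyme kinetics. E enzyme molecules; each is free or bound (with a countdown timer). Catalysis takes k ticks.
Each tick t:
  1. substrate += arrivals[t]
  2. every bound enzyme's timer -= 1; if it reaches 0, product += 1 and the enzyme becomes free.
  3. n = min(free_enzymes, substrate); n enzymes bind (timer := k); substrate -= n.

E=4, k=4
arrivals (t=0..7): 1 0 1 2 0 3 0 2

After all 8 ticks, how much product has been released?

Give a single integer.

t=0: arr=1 -> substrate=0 bound=1 product=0
t=1: arr=0 -> substrate=0 bound=1 product=0
t=2: arr=1 -> substrate=0 bound=2 product=0
t=3: arr=2 -> substrate=0 bound=4 product=0
t=4: arr=0 -> substrate=0 bound=3 product=1
t=5: arr=3 -> substrate=2 bound=4 product=1
t=6: arr=0 -> substrate=1 bound=4 product=2
t=7: arr=2 -> substrate=1 bound=4 product=4

Answer: 4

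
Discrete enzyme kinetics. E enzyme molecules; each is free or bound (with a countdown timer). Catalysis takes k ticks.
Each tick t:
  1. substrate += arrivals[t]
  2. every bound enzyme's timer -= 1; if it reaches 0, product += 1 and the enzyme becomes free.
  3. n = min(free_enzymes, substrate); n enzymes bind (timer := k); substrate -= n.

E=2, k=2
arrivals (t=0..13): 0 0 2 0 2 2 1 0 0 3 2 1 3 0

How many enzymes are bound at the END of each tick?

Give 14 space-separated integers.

t=0: arr=0 -> substrate=0 bound=0 product=0
t=1: arr=0 -> substrate=0 bound=0 product=0
t=2: arr=2 -> substrate=0 bound=2 product=0
t=3: arr=0 -> substrate=0 bound=2 product=0
t=4: arr=2 -> substrate=0 bound=2 product=2
t=5: arr=2 -> substrate=2 bound=2 product=2
t=6: arr=1 -> substrate=1 bound=2 product=4
t=7: arr=0 -> substrate=1 bound=2 product=4
t=8: arr=0 -> substrate=0 bound=1 product=6
t=9: arr=3 -> substrate=2 bound=2 product=6
t=10: arr=2 -> substrate=3 bound=2 product=7
t=11: arr=1 -> substrate=3 bound=2 product=8
t=12: arr=3 -> substrate=5 bound=2 product=9
t=13: arr=0 -> substrate=4 bound=2 product=10

Answer: 0 0 2 2 2 2 2 2 1 2 2 2 2 2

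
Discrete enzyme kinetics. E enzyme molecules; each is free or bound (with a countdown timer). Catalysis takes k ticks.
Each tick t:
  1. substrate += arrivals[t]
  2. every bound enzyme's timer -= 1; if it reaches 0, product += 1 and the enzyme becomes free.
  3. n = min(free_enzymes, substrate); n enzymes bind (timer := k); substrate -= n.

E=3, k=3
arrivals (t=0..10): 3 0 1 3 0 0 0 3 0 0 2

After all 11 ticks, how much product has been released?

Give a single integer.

t=0: arr=3 -> substrate=0 bound=3 product=0
t=1: arr=0 -> substrate=0 bound=3 product=0
t=2: arr=1 -> substrate=1 bound=3 product=0
t=3: arr=3 -> substrate=1 bound=3 product=3
t=4: arr=0 -> substrate=1 bound=3 product=3
t=5: arr=0 -> substrate=1 bound=3 product=3
t=6: arr=0 -> substrate=0 bound=1 product=6
t=7: arr=3 -> substrate=1 bound=3 product=6
t=8: arr=0 -> substrate=1 bound=3 product=6
t=9: arr=0 -> substrate=0 bound=3 product=7
t=10: arr=2 -> substrate=0 bound=3 product=9

Answer: 9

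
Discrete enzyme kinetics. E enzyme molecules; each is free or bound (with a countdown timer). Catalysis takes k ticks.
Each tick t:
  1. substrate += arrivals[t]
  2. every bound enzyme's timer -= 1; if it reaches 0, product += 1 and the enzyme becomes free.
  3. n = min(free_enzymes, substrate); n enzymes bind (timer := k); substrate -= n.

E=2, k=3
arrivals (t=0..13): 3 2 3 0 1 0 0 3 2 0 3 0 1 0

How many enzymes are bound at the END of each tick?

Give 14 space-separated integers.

t=0: arr=3 -> substrate=1 bound=2 product=0
t=1: arr=2 -> substrate=3 bound=2 product=0
t=2: arr=3 -> substrate=6 bound=2 product=0
t=3: arr=0 -> substrate=4 bound=2 product=2
t=4: arr=1 -> substrate=5 bound=2 product=2
t=5: arr=0 -> substrate=5 bound=2 product=2
t=6: arr=0 -> substrate=3 bound=2 product=4
t=7: arr=3 -> substrate=6 bound=2 product=4
t=8: arr=2 -> substrate=8 bound=2 product=4
t=9: arr=0 -> substrate=6 bound=2 product=6
t=10: arr=3 -> substrate=9 bound=2 product=6
t=11: arr=0 -> substrate=9 bound=2 product=6
t=12: arr=1 -> substrate=8 bound=2 product=8
t=13: arr=0 -> substrate=8 bound=2 product=8

Answer: 2 2 2 2 2 2 2 2 2 2 2 2 2 2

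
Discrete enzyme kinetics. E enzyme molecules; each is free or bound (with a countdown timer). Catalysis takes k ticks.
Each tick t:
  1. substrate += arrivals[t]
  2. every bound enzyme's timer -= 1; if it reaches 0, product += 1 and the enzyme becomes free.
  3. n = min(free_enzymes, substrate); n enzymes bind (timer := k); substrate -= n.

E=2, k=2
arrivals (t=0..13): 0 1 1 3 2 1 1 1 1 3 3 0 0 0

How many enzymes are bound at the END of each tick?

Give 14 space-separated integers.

t=0: arr=0 -> substrate=0 bound=0 product=0
t=1: arr=1 -> substrate=0 bound=1 product=0
t=2: arr=1 -> substrate=0 bound=2 product=0
t=3: arr=3 -> substrate=2 bound=2 product=1
t=4: arr=2 -> substrate=3 bound=2 product=2
t=5: arr=1 -> substrate=3 bound=2 product=3
t=6: arr=1 -> substrate=3 bound=2 product=4
t=7: arr=1 -> substrate=3 bound=2 product=5
t=8: arr=1 -> substrate=3 bound=2 product=6
t=9: arr=3 -> substrate=5 bound=2 product=7
t=10: arr=3 -> substrate=7 bound=2 product=8
t=11: arr=0 -> substrate=6 bound=2 product=9
t=12: arr=0 -> substrate=5 bound=2 product=10
t=13: arr=0 -> substrate=4 bound=2 product=11

Answer: 0 1 2 2 2 2 2 2 2 2 2 2 2 2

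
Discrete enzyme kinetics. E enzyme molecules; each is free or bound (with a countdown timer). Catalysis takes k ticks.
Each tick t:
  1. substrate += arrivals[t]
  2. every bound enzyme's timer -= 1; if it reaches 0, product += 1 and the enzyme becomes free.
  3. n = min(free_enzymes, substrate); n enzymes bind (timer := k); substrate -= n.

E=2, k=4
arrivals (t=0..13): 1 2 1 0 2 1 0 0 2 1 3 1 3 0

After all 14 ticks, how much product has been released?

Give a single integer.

Answer: 6

Derivation:
t=0: arr=1 -> substrate=0 bound=1 product=0
t=1: arr=2 -> substrate=1 bound=2 product=0
t=2: arr=1 -> substrate=2 bound=2 product=0
t=3: arr=0 -> substrate=2 bound=2 product=0
t=4: arr=2 -> substrate=3 bound=2 product=1
t=5: arr=1 -> substrate=3 bound=2 product=2
t=6: arr=0 -> substrate=3 bound=2 product=2
t=7: arr=0 -> substrate=3 bound=2 product=2
t=8: arr=2 -> substrate=4 bound=2 product=3
t=9: arr=1 -> substrate=4 bound=2 product=4
t=10: arr=3 -> substrate=7 bound=2 product=4
t=11: arr=1 -> substrate=8 bound=2 product=4
t=12: arr=3 -> substrate=10 bound=2 product=5
t=13: arr=0 -> substrate=9 bound=2 product=6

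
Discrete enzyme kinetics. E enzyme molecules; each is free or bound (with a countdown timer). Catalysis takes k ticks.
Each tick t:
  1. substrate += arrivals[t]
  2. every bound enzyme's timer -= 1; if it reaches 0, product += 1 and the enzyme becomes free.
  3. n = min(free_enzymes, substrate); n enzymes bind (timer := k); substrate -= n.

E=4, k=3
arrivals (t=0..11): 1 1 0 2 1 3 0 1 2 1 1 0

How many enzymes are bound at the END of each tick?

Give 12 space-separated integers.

t=0: arr=1 -> substrate=0 bound=1 product=0
t=1: arr=1 -> substrate=0 bound=2 product=0
t=2: arr=0 -> substrate=0 bound=2 product=0
t=3: arr=2 -> substrate=0 bound=3 product=1
t=4: arr=1 -> substrate=0 bound=3 product=2
t=5: arr=3 -> substrate=2 bound=4 product=2
t=6: arr=0 -> substrate=0 bound=4 product=4
t=7: arr=1 -> substrate=0 bound=4 product=5
t=8: arr=2 -> substrate=1 bound=4 product=6
t=9: arr=1 -> substrate=0 bound=4 product=8
t=10: arr=1 -> substrate=0 bound=4 product=9
t=11: arr=0 -> substrate=0 bound=3 product=10

Answer: 1 2 2 3 3 4 4 4 4 4 4 3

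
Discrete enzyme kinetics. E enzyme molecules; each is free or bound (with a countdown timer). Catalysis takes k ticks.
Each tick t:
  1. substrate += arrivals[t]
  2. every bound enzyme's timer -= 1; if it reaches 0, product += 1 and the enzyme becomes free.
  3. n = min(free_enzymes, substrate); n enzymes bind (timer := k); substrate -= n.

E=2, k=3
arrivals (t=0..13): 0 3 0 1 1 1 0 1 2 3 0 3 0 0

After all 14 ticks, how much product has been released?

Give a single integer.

t=0: arr=0 -> substrate=0 bound=0 product=0
t=1: arr=3 -> substrate=1 bound=2 product=0
t=2: arr=0 -> substrate=1 bound=2 product=0
t=3: arr=1 -> substrate=2 bound=2 product=0
t=4: arr=1 -> substrate=1 bound=2 product=2
t=5: arr=1 -> substrate=2 bound=2 product=2
t=6: arr=0 -> substrate=2 bound=2 product=2
t=7: arr=1 -> substrate=1 bound=2 product=4
t=8: arr=2 -> substrate=3 bound=2 product=4
t=9: arr=3 -> substrate=6 bound=2 product=4
t=10: arr=0 -> substrate=4 bound=2 product=6
t=11: arr=3 -> substrate=7 bound=2 product=6
t=12: arr=0 -> substrate=7 bound=2 product=6
t=13: arr=0 -> substrate=5 bound=2 product=8

Answer: 8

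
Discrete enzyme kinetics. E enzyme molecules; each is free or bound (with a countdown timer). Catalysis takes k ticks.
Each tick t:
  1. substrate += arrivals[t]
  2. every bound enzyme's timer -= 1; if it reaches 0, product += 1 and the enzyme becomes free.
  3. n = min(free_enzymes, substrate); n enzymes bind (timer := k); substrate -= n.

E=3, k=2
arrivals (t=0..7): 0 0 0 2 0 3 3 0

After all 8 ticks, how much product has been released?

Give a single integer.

Answer: 5

Derivation:
t=0: arr=0 -> substrate=0 bound=0 product=0
t=1: arr=0 -> substrate=0 bound=0 product=0
t=2: arr=0 -> substrate=0 bound=0 product=0
t=3: arr=2 -> substrate=0 bound=2 product=0
t=4: arr=0 -> substrate=0 bound=2 product=0
t=5: arr=3 -> substrate=0 bound=3 product=2
t=6: arr=3 -> substrate=3 bound=3 product=2
t=7: arr=0 -> substrate=0 bound=3 product=5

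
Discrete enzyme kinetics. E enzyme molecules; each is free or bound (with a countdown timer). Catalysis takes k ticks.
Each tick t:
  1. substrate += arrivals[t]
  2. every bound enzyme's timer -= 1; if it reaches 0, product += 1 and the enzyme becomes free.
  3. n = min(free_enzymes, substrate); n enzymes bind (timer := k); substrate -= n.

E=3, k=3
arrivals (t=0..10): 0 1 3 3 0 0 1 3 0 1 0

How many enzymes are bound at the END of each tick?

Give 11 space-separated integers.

Answer: 0 1 3 3 3 3 3 3 3 3 3

Derivation:
t=0: arr=0 -> substrate=0 bound=0 product=0
t=1: arr=1 -> substrate=0 bound=1 product=0
t=2: arr=3 -> substrate=1 bound=3 product=0
t=3: arr=3 -> substrate=4 bound=3 product=0
t=4: arr=0 -> substrate=3 bound=3 product=1
t=5: arr=0 -> substrate=1 bound=3 product=3
t=6: arr=1 -> substrate=2 bound=3 product=3
t=7: arr=3 -> substrate=4 bound=3 product=4
t=8: arr=0 -> substrate=2 bound=3 product=6
t=9: arr=1 -> substrate=3 bound=3 product=6
t=10: arr=0 -> substrate=2 bound=3 product=7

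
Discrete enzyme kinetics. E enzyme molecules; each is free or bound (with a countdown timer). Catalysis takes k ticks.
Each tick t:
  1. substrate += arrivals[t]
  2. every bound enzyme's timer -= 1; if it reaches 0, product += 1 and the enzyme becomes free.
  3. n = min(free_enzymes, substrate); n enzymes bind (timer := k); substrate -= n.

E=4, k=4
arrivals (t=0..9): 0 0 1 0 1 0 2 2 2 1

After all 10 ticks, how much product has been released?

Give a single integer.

Answer: 2

Derivation:
t=0: arr=0 -> substrate=0 bound=0 product=0
t=1: arr=0 -> substrate=0 bound=0 product=0
t=2: arr=1 -> substrate=0 bound=1 product=0
t=3: arr=0 -> substrate=0 bound=1 product=0
t=4: arr=1 -> substrate=0 bound=2 product=0
t=5: arr=0 -> substrate=0 bound=2 product=0
t=6: arr=2 -> substrate=0 bound=3 product=1
t=7: arr=2 -> substrate=1 bound=4 product=1
t=8: arr=2 -> substrate=2 bound=4 product=2
t=9: arr=1 -> substrate=3 bound=4 product=2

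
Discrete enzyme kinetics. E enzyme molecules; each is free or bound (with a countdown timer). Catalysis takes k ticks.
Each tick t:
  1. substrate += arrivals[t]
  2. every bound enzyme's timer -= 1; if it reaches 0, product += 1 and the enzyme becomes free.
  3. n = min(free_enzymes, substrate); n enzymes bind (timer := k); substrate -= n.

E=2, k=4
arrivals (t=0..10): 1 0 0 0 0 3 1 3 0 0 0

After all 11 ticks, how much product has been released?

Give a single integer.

t=0: arr=1 -> substrate=0 bound=1 product=0
t=1: arr=0 -> substrate=0 bound=1 product=0
t=2: arr=0 -> substrate=0 bound=1 product=0
t=3: arr=0 -> substrate=0 bound=1 product=0
t=4: arr=0 -> substrate=0 bound=0 product=1
t=5: arr=3 -> substrate=1 bound=2 product=1
t=6: arr=1 -> substrate=2 bound=2 product=1
t=7: arr=3 -> substrate=5 bound=2 product=1
t=8: arr=0 -> substrate=5 bound=2 product=1
t=9: arr=0 -> substrate=3 bound=2 product=3
t=10: arr=0 -> substrate=3 bound=2 product=3

Answer: 3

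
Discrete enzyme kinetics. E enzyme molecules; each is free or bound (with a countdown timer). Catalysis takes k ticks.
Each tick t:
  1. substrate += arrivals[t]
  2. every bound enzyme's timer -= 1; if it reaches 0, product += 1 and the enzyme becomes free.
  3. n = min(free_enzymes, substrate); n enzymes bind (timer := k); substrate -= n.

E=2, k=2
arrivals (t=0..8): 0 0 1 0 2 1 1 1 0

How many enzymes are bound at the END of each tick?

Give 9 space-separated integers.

Answer: 0 0 1 1 2 2 2 2 1

Derivation:
t=0: arr=0 -> substrate=0 bound=0 product=0
t=1: arr=0 -> substrate=0 bound=0 product=0
t=2: arr=1 -> substrate=0 bound=1 product=0
t=3: arr=0 -> substrate=0 bound=1 product=0
t=4: arr=2 -> substrate=0 bound=2 product=1
t=5: arr=1 -> substrate=1 bound=2 product=1
t=6: arr=1 -> substrate=0 bound=2 product=3
t=7: arr=1 -> substrate=1 bound=2 product=3
t=8: arr=0 -> substrate=0 bound=1 product=5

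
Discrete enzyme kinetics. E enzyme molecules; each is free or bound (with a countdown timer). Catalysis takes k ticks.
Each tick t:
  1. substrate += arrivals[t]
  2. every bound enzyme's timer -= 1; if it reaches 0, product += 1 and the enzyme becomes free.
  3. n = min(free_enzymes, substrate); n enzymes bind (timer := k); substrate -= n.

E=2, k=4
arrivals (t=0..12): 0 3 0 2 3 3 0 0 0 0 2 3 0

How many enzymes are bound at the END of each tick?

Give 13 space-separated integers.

Answer: 0 2 2 2 2 2 2 2 2 2 2 2 2

Derivation:
t=0: arr=0 -> substrate=0 bound=0 product=0
t=1: arr=3 -> substrate=1 bound=2 product=0
t=2: arr=0 -> substrate=1 bound=2 product=0
t=3: arr=2 -> substrate=3 bound=2 product=0
t=4: arr=3 -> substrate=6 bound=2 product=0
t=5: arr=3 -> substrate=7 bound=2 product=2
t=6: arr=0 -> substrate=7 bound=2 product=2
t=7: arr=0 -> substrate=7 bound=2 product=2
t=8: arr=0 -> substrate=7 bound=2 product=2
t=9: arr=0 -> substrate=5 bound=2 product=4
t=10: arr=2 -> substrate=7 bound=2 product=4
t=11: arr=3 -> substrate=10 bound=2 product=4
t=12: arr=0 -> substrate=10 bound=2 product=4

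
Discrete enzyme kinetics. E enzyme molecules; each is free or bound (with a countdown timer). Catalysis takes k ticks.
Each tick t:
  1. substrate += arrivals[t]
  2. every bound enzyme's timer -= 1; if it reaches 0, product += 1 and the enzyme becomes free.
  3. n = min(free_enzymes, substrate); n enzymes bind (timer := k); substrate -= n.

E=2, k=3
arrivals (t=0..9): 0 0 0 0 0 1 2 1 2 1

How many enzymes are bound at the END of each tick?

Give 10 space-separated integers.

Answer: 0 0 0 0 0 1 2 2 2 2

Derivation:
t=0: arr=0 -> substrate=0 bound=0 product=0
t=1: arr=0 -> substrate=0 bound=0 product=0
t=2: arr=0 -> substrate=0 bound=0 product=0
t=3: arr=0 -> substrate=0 bound=0 product=0
t=4: arr=0 -> substrate=0 bound=0 product=0
t=5: arr=1 -> substrate=0 bound=1 product=0
t=6: arr=2 -> substrate=1 bound=2 product=0
t=7: arr=1 -> substrate=2 bound=2 product=0
t=8: arr=2 -> substrate=3 bound=2 product=1
t=9: arr=1 -> substrate=3 bound=2 product=2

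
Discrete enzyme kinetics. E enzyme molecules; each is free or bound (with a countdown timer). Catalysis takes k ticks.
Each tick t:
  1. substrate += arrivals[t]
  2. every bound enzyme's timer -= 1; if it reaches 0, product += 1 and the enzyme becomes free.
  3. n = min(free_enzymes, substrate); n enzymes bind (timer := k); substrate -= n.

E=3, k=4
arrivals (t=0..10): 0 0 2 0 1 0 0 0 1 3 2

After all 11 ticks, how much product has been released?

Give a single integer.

Answer: 3

Derivation:
t=0: arr=0 -> substrate=0 bound=0 product=0
t=1: arr=0 -> substrate=0 bound=0 product=0
t=2: arr=2 -> substrate=0 bound=2 product=0
t=3: arr=0 -> substrate=0 bound=2 product=0
t=4: arr=1 -> substrate=0 bound=3 product=0
t=5: arr=0 -> substrate=0 bound=3 product=0
t=6: arr=0 -> substrate=0 bound=1 product=2
t=7: arr=0 -> substrate=0 bound=1 product=2
t=8: arr=1 -> substrate=0 bound=1 product=3
t=9: arr=3 -> substrate=1 bound=3 product=3
t=10: arr=2 -> substrate=3 bound=3 product=3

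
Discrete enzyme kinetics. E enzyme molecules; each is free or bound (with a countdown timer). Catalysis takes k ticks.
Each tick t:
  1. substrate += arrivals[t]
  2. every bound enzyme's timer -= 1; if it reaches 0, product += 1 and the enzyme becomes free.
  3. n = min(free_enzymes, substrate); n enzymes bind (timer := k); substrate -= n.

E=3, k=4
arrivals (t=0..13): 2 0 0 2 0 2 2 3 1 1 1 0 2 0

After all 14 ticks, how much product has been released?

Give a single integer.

Answer: 8

Derivation:
t=0: arr=2 -> substrate=0 bound=2 product=0
t=1: arr=0 -> substrate=0 bound=2 product=0
t=2: arr=0 -> substrate=0 bound=2 product=0
t=3: arr=2 -> substrate=1 bound=3 product=0
t=4: arr=0 -> substrate=0 bound=2 product=2
t=5: arr=2 -> substrate=1 bound=3 product=2
t=6: arr=2 -> substrate=3 bound=3 product=2
t=7: arr=3 -> substrate=5 bound=3 product=3
t=8: arr=1 -> substrate=5 bound=3 product=4
t=9: arr=1 -> substrate=5 bound=3 product=5
t=10: arr=1 -> substrate=6 bound=3 product=5
t=11: arr=0 -> substrate=5 bound=3 product=6
t=12: arr=2 -> substrate=6 bound=3 product=7
t=13: arr=0 -> substrate=5 bound=3 product=8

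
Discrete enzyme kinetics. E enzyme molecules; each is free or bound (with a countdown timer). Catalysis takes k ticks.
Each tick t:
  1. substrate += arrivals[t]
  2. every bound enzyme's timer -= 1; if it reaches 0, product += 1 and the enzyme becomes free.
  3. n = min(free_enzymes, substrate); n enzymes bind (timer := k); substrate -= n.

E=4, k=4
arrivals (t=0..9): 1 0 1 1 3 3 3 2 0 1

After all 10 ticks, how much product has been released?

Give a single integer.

t=0: arr=1 -> substrate=0 bound=1 product=0
t=1: arr=0 -> substrate=0 bound=1 product=0
t=2: arr=1 -> substrate=0 bound=2 product=0
t=3: arr=1 -> substrate=0 bound=3 product=0
t=4: arr=3 -> substrate=1 bound=4 product=1
t=5: arr=3 -> substrate=4 bound=4 product=1
t=6: arr=3 -> substrate=6 bound=4 product=2
t=7: arr=2 -> substrate=7 bound=4 product=3
t=8: arr=0 -> substrate=5 bound=4 product=5
t=9: arr=1 -> substrate=6 bound=4 product=5

Answer: 5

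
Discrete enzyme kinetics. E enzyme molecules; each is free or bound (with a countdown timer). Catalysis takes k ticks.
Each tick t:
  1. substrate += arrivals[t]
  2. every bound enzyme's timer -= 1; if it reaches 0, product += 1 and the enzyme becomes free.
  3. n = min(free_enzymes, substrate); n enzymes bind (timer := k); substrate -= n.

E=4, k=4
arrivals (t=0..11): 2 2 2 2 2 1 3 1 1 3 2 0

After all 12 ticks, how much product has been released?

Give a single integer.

t=0: arr=2 -> substrate=0 bound=2 product=0
t=1: arr=2 -> substrate=0 bound=4 product=0
t=2: arr=2 -> substrate=2 bound=4 product=0
t=3: arr=2 -> substrate=4 bound=4 product=0
t=4: arr=2 -> substrate=4 bound=4 product=2
t=5: arr=1 -> substrate=3 bound=4 product=4
t=6: arr=3 -> substrate=6 bound=4 product=4
t=7: arr=1 -> substrate=7 bound=4 product=4
t=8: arr=1 -> substrate=6 bound=4 product=6
t=9: arr=3 -> substrate=7 bound=4 product=8
t=10: arr=2 -> substrate=9 bound=4 product=8
t=11: arr=0 -> substrate=9 bound=4 product=8

Answer: 8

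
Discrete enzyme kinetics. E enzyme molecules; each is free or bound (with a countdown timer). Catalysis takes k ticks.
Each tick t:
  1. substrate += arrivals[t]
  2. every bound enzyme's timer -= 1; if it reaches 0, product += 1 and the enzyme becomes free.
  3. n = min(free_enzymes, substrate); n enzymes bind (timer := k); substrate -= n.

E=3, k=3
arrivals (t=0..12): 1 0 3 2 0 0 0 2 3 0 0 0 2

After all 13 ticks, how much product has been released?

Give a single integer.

t=0: arr=1 -> substrate=0 bound=1 product=0
t=1: arr=0 -> substrate=0 bound=1 product=0
t=2: arr=3 -> substrate=1 bound=3 product=0
t=3: arr=2 -> substrate=2 bound=3 product=1
t=4: arr=0 -> substrate=2 bound=3 product=1
t=5: arr=0 -> substrate=0 bound=3 product=3
t=6: arr=0 -> substrate=0 bound=2 product=4
t=7: arr=2 -> substrate=1 bound=3 product=4
t=8: arr=3 -> substrate=2 bound=3 product=6
t=9: arr=0 -> substrate=2 bound=3 product=6
t=10: arr=0 -> substrate=1 bound=3 product=7
t=11: arr=0 -> substrate=0 bound=2 product=9
t=12: arr=2 -> substrate=1 bound=3 product=9

Answer: 9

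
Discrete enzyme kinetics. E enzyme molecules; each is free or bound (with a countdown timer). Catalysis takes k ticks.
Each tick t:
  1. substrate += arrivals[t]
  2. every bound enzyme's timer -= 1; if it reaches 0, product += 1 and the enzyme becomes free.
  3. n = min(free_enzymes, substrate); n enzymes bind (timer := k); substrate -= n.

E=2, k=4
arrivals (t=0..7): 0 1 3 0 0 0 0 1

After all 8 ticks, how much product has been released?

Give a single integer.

Answer: 2

Derivation:
t=0: arr=0 -> substrate=0 bound=0 product=0
t=1: arr=1 -> substrate=0 bound=1 product=0
t=2: arr=3 -> substrate=2 bound=2 product=0
t=3: arr=0 -> substrate=2 bound=2 product=0
t=4: arr=0 -> substrate=2 bound=2 product=0
t=5: arr=0 -> substrate=1 bound=2 product=1
t=6: arr=0 -> substrate=0 bound=2 product=2
t=7: arr=1 -> substrate=1 bound=2 product=2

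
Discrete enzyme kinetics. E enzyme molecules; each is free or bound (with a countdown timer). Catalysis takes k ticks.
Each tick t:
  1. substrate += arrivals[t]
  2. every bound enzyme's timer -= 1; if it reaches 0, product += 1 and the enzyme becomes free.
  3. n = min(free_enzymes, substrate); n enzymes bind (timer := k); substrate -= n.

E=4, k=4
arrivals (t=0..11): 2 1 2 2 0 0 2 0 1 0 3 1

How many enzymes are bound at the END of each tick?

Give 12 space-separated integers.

Answer: 2 3 4 4 4 4 4 4 4 3 4 4

Derivation:
t=0: arr=2 -> substrate=0 bound=2 product=0
t=1: arr=1 -> substrate=0 bound=3 product=0
t=2: arr=2 -> substrate=1 bound=4 product=0
t=3: arr=2 -> substrate=3 bound=4 product=0
t=4: arr=0 -> substrate=1 bound=4 product=2
t=5: arr=0 -> substrate=0 bound=4 product=3
t=6: arr=2 -> substrate=1 bound=4 product=4
t=7: arr=0 -> substrate=1 bound=4 product=4
t=8: arr=1 -> substrate=0 bound=4 product=6
t=9: arr=0 -> substrate=0 bound=3 product=7
t=10: arr=3 -> substrate=1 bound=4 product=8
t=11: arr=1 -> substrate=2 bound=4 product=8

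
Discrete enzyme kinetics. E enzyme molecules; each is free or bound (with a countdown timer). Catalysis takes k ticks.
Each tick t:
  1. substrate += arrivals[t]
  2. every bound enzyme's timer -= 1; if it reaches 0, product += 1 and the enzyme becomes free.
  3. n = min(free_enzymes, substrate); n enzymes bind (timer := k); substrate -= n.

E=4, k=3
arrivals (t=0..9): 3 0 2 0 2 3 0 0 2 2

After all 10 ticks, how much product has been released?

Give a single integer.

Answer: 9

Derivation:
t=0: arr=3 -> substrate=0 bound=3 product=0
t=1: arr=0 -> substrate=0 bound=3 product=0
t=2: arr=2 -> substrate=1 bound=4 product=0
t=3: arr=0 -> substrate=0 bound=2 product=3
t=4: arr=2 -> substrate=0 bound=4 product=3
t=5: arr=3 -> substrate=2 bound=4 product=4
t=6: arr=0 -> substrate=1 bound=4 product=5
t=7: arr=0 -> substrate=0 bound=3 product=7
t=8: arr=2 -> substrate=0 bound=4 product=8
t=9: arr=2 -> substrate=1 bound=4 product=9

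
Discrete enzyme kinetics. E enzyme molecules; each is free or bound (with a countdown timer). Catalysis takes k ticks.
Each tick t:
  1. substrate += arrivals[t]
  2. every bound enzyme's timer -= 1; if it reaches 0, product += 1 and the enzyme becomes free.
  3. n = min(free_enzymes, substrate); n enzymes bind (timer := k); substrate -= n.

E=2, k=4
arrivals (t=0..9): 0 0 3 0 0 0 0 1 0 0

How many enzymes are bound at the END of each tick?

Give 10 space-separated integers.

Answer: 0 0 2 2 2 2 1 2 2 2

Derivation:
t=0: arr=0 -> substrate=0 bound=0 product=0
t=1: arr=0 -> substrate=0 bound=0 product=0
t=2: arr=3 -> substrate=1 bound=2 product=0
t=3: arr=0 -> substrate=1 bound=2 product=0
t=4: arr=0 -> substrate=1 bound=2 product=0
t=5: arr=0 -> substrate=1 bound=2 product=0
t=6: arr=0 -> substrate=0 bound=1 product=2
t=7: arr=1 -> substrate=0 bound=2 product=2
t=8: arr=0 -> substrate=0 bound=2 product=2
t=9: arr=0 -> substrate=0 bound=2 product=2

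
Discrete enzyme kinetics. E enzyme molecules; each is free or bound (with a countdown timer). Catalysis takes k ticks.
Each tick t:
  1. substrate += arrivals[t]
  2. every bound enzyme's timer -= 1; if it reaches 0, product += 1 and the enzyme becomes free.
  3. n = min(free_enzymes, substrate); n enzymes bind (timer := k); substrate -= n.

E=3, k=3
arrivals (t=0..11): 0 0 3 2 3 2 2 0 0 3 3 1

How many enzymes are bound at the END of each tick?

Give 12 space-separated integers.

Answer: 0 0 3 3 3 3 3 3 3 3 3 3

Derivation:
t=0: arr=0 -> substrate=0 bound=0 product=0
t=1: arr=0 -> substrate=0 bound=0 product=0
t=2: arr=3 -> substrate=0 bound=3 product=0
t=3: arr=2 -> substrate=2 bound=3 product=0
t=4: arr=3 -> substrate=5 bound=3 product=0
t=5: arr=2 -> substrate=4 bound=3 product=3
t=6: arr=2 -> substrate=6 bound=3 product=3
t=7: arr=0 -> substrate=6 bound=3 product=3
t=8: arr=0 -> substrate=3 bound=3 product=6
t=9: arr=3 -> substrate=6 bound=3 product=6
t=10: arr=3 -> substrate=9 bound=3 product=6
t=11: arr=1 -> substrate=7 bound=3 product=9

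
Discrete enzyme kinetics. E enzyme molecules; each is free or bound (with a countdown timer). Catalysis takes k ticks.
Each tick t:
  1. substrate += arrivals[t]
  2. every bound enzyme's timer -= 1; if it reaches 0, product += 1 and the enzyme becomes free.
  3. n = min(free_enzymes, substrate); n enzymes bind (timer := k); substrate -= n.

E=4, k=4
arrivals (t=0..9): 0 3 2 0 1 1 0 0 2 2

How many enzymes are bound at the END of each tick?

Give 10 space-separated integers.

Answer: 0 3 4 4 4 4 3 3 4 4

Derivation:
t=0: arr=0 -> substrate=0 bound=0 product=0
t=1: arr=3 -> substrate=0 bound=3 product=0
t=2: arr=2 -> substrate=1 bound=4 product=0
t=3: arr=0 -> substrate=1 bound=4 product=0
t=4: arr=1 -> substrate=2 bound=4 product=0
t=5: arr=1 -> substrate=0 bound=4 product=3
t=6: arr=0 -> substrate=0 bound=3 product=4
t=7: arr=0 -> substrate=0 bound=3 product=4
t=8: arr=2 -> substrate=1 bound=4 product=4
t=9: arr=2 -> substrate=0 bound=4 product=7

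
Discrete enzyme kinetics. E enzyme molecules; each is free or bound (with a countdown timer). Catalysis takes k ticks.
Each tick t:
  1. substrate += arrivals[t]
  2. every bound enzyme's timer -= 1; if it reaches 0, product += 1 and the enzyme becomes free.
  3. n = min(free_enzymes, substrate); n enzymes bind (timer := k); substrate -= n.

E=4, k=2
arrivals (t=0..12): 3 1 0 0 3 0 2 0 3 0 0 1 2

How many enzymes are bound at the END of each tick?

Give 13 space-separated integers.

Answer: 3 4 1 0 3 3 2 2 3 3 0 1 3

Derivation:
t=0: arr=3 -> substrate=0 bound=3 product=0
t=1: arr=1 -> substrate=0 bound=4 product=0
t=2: arr=0 -> substrate=0 bound=1 product=3
t=3: arr=0 -> substrate=0 bound=0 product=4
t=4: arr=3 -> substrate=0 bound=3 product=4
t=5: arr=0 -> substrate=0 bound=3 product=4
t=6: arr=2 -> substrate=0 bound=2 product=7
t=7: arr=0 -> substrate=0 bound=2 product=7
t=8: arr=3 -> substrate=0 bound=3 product=9
t=9: arr=0 -> substrate=0 bound=3 product=9
t=10: arr=0 -> substrate=0 bound=0 product=12
t=11: arr=1 -> substrate=0 bound=1 product=12
t=12: arr=2 -> substrate=0 bound=3 product=12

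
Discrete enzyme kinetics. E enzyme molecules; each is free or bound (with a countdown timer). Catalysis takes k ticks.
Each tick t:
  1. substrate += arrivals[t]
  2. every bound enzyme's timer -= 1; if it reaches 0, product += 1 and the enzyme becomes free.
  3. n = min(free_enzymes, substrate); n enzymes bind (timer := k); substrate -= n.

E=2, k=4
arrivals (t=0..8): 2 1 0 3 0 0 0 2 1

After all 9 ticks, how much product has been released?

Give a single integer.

t=0: arr=2 -> substrate=0 bound=2 product=0
t=1: arr=1 -> substrate=1 bound=2 product=0
t=2: arr=0 -> substrate=1 bound=2 product=0
t=3: arr=3 -> substrate=4 bound=2 product=0
t=4: arr=0 -> substrate=2 bound=2 product=2
t=5: arr=0 -> substrate=2 bound=2 product=2
t=6: arr=0 -> substrate=2 bound=2 product=2
t=7: arr=2 -> substrate=4 bound=2 product=2
t=8: arr=1 -> substrate=3 bound=2 product=4

Answer: 4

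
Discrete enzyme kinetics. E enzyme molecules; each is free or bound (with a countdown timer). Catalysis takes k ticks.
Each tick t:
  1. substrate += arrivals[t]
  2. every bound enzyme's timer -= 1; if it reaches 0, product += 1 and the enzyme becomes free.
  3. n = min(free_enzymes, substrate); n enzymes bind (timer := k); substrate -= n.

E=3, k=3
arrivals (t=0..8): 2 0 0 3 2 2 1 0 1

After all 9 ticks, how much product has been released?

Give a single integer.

Answer: 5

Derivation:
t=0: arr=2 -> substrate=0 bound=2 product=0
t=1: arr=0 -> substrate=0 bound=2 product=0
t=2: arr=0 -> substrate=0 bound=2 product=0
t=3: arr=3 -> substrate=0 bound=3 product=2
t=4: arr=2 -> substrate=2 bound=3 product=2
t=5: arr=2 -> substrate=4 bound=3 product=2
t=6: arr=1 -> substrate=2 bound=3 product=5
t=7: arr=0 -> substrate=2 bound=3 product=5
t=8: arr=1 -> substrate=3 bound=3 product=5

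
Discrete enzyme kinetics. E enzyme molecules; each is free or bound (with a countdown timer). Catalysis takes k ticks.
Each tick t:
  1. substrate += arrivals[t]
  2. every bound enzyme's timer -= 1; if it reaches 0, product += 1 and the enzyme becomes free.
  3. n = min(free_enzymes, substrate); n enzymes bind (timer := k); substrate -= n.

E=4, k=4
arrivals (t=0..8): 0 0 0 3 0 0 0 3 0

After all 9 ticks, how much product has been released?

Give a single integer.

t=0: arr=0 -> substrate=0 bound=0 product=0
t=1: arr=0 -> substrate=0 bound=0 product=0
t=2: arr=0 -> substrate=0 bound=0 product=0
t=3: arr=3 -> substrate=0 bound=3 product=0
t=4: arr=0 -> substrate=0 bound=3 product=0
t=5: arr=0 -> substrate=0 bound=3 product=0
t=6: arr=0 -> substrate=0 bound=3 product=0
t=7: arr=3 -> substrate=0 bound=3 product=3
t=8: arr=0 -> substrate=0 bound=3 product=3

Answer: 3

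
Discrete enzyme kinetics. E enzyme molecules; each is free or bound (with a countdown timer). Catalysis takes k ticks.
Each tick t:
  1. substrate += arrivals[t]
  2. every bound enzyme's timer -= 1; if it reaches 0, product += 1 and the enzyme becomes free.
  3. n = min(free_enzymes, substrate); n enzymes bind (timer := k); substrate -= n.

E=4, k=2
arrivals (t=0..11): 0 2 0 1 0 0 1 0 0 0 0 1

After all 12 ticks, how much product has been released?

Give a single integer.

t=0: arr=0 -> substrate=0 bound=0 product=0
t=1: arr=2 -> substrate=0 bound=2 product=0
t=2: arr=0 -> substrate=0 bound=2 product=0
t=3: arr=1 -> substrate=0 bound=1 product=2
t=4: arr=0 -> substrate=0 bound=1 product=2
t=5: arr=0 -> substrate=0 bound=0 product=3
t=6: arr=1 -> substrate=0 bound=1 product=3
t=7: arr=0 -> substrate=0 bound=1 product=3
t=8: arr=0 -> substrate=0 bound=0 product=4
t=9: arr=0 -> substrate=0 bound=0 product=4
t=10: arr=0 -> substrate=0 bound=0 product=4
t=11: arr=1 -> substrate=0 bound=1 product=4

Answer: 4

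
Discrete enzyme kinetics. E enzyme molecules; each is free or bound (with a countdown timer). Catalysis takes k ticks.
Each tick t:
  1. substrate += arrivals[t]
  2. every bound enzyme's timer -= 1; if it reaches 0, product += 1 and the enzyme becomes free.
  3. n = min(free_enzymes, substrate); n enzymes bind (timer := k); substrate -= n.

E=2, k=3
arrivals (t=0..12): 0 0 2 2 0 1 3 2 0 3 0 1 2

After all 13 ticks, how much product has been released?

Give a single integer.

Answer: 6

Derivation:
t=0: arr=0 -> substrate=0 bound=0 product=0
t=1: arr=0 -> substrate=0 bound=0 product=0
t=2: arr=2 -> substrate=0 bound=2 product=0
t=3: arr=2 -> substrate=2 bound=2 product=0
t=4: arr=0 -> substrate=2 bound=2 product=0
t=5: arr=1 -> substrate=1 bound=2 product=2
t=6: arr=3 -> substrate=4 bound=2 product=2
t=7: arr=2 -> substrate=6 bound=2 product=2
t=8: arr=0 -> substrate=4 bound=2 product=4
t=9: arr=3 -> substrate=7 bound=2 product=4
t=10: arr=0 -> substrate=7 bound=2 product=4
t=11: arr=1 -> substrate=6 bound=2 product=6
t=12: arr=2 -> substrate=8 bound=2 product=6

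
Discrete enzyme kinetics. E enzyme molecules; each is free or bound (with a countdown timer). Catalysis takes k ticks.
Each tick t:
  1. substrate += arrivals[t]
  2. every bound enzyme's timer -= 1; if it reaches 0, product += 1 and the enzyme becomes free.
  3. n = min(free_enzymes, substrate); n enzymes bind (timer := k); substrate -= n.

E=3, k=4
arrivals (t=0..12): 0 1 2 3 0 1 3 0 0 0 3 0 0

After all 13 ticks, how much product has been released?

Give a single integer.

t=0: arr=0 -> substrate=0 bound=0 product=0
t=1: arr=1 -> substrate=0 bound=1 product=0
t=2: arr=2 -> substrate=0 bound=3 product=0
t=3: arr=3 -> substrate=3 bound=3 product=0
t=4: arr=0 -> substrate=3 bound=3 product=0
t=5: arr=1 -> substrate=3 bound=3 product=1
t=6: arr=3 -> substrate=4 bound=3 product=3
t=7: arr=0 -> substrate=4 bound=3 product=3
t=8: arr=0 -> substrate=4 bound=3 product=3
t=9: arr=0 -> substrate=3 bound=3 product=4
t=10: arr=3 -> substrate=4 bound=3 product=6
t=11: arr=0 -> substrate=4 bound=3 product=6
t=12: arr=0 -> substrate=4 bound=3 product=6

Answer: 6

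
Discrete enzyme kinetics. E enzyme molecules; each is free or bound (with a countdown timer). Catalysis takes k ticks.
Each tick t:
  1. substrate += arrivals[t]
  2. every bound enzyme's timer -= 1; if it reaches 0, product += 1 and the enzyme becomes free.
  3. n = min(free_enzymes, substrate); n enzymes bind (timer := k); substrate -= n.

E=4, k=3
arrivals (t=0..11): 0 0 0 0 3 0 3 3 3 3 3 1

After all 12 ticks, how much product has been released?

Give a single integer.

t=0: arr=0 -> substrate=0 bound=0 product=0
t=1: arr=0 -> substrate=0 bound=0 product=0
t=2: arr=0 -> substrate=0 bound=0 product=0
t=3: arr=0 -> substrate=0 bound=0 product=0
t=4: arr=3 -> substrate=0 bound=3 product=0
t=5: arr=0 -> substrate=0 bound=3 product=0
t=6: arr=3 -> substrate=2 bound=4 product=0
t=7: arr=3 -> substrate=2 bound=4 product=3
t=8: arr=3 -> substrate=5 bound=4 product=3
t=9: arr=3 -> substrate=7 bound=4 product=4
t=10: arr=3 -> substrate=7 bound=4 product=7
t=11: arr=1 -> substrate=8 bound=4 product=7

Answer: 7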